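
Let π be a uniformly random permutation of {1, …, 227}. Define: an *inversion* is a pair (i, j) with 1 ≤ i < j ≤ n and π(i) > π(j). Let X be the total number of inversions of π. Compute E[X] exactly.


Write X = Σ X_I over the C(227, 2) = 25651 pairs i < j, with X_I the indicator of one inversion.
There are 25651 indicators.
For each fixed pair i < j, the values π(i) and π(j) are two distinct elements of {1, …, 227} in uniformly random order; by symmetry P[π(i) > π(j)] = 1/2.
By linearity: E[X] = 25651 · (1/2) = C(227, 2) · (1/2) = 25651/2 = 25651/2 ≈ 12825.500000.

E[X] = 25651/2 = 12825.500000.


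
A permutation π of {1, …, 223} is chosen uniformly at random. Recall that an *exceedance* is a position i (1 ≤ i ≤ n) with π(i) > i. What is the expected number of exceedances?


Write X = Σ_{i=1}^{223} X_i, where X_i = 1_{π(i) > i}.
For each fixed i, π(i) is uniform over {1, …, 223} (marginal of a uniform permutation), so P[π(i) > i] = (n − i)/n. Summing: Σ_{i=1}^{223} (n − i)/n = (0 + 1 + … + 222)/223 = 223(223 − 1)/(2·223) = (223 − 1)/2.
Hence E[X] = Σ_{i=1}^{223} (223 − i)/223 = 111 ≈ 111.000000.

E[X] = 111 = 111.000000.


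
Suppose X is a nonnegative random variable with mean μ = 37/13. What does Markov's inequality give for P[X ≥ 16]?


μ = E[X] = 37/13, a = 16.
Markov: P[X ≥ 16] ≤ μ/a = (37/13)/16 = 37/208.
Numerically: ≈ 0.178.
(Since a = 16 > μ = 2.846, the bound 37/208 is < 1 and informative.)

P[X ≥ 16] ≤ 37/208 ≈ 0.178.


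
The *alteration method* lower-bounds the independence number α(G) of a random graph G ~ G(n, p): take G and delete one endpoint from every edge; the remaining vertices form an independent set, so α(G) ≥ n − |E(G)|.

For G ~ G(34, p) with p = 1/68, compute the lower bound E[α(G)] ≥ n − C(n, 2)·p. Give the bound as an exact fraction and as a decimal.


E[|E(G)|] = C(34, 2)·p = 561 · (1/68) = 33/4.
E[α(G)] ≥ n − E[|E(G)|] = 34 − 33/4 = 103/4.
Numerically: ≈ 25.750.
(This is only a lower bound; the true E[α(G)] may be larger.)

E[α(G)] ≥ 103/4 ≈ 25.750.


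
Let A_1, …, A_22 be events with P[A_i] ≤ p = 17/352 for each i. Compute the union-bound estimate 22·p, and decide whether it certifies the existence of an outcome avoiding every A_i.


Union bound: P[∪_{i=1}^{22} A_i] ≤ Σ_i P[A_i] ≤ 22·p = 22·(17/352) = 17/16.
Numerically: 17/16 ≈ 1.062.
Is 17/16 < 1? NO.
Since the bound 17/16 is ≥ 1, the union bound is uninformative here; it does NOT by itself certify existence.

22·p = 17/16 ≈ 1.062; existence NOT certified by the union bound.


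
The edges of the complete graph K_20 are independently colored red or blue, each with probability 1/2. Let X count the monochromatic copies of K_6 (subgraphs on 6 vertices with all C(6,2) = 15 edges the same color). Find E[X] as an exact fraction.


Let X = Σ_S X_S over the C(20, 6) = 38760 subsets S of size 6, where X_S = 1 if the K_6 on S is monochromatic.
For a fixed S, the K_6 on S has C(6, 2) = 15 edges. P[all 15 edges red] = (1/2)^15, and likewise for blue, so P[monochromatic] = 2·(1/2)^15 = 2^{1 − 15} = 1/16384.
Summing: E[X] = C(20, 6) · 2^{1 − 15} = 38760 · 1/16384 = 4845/2048.
Numerically: E[X] ≈ 2.365723.

E[X] = C(20,6)·2^(1−C(6,2)) = 4845/2048 ≈ 2.365723.


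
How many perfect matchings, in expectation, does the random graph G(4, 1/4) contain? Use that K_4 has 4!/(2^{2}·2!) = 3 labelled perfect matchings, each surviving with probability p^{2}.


K_4 has 4!/(2^{2}·2!) = 3 labelled perfect matchings.
For each such perfect matching H, let X_H = 1 if all 2 edges of H are present in G. Then P[X_H = 1] = p^{2} = (1/4)^{2} = 1/16.
Summing the indicators: E[X] = Σ_H E[X_H] = 3 · p^{2} = 3 · 1/16 = 3/16.
Numerically: E[X] ≈ 0.1875.

E[X] = 3 · (1/4)^{2} = 3/16 ≈ 0.1875.


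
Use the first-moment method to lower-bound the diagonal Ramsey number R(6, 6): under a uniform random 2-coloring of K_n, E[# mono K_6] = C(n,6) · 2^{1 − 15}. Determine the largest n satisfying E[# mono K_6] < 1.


We need C(n, 6) · 2^{1 − 15} < 1, i.e. C(n, 6) < 2^{15 − 1} = 16384.
Check values of n near the boundary:
  n = 11: C(11, 6) = 462; 462 < 16384? YES
  n = 12: C(12, 6) = 924; 924 < 16384? YES
  n = 13: C(13, 6) = 1716; 1716 < 16384? YES
  n = 14: C(14, 6) = 3003; 3003 < 16384? YES
  n = 15: C(15, 6) = 5005; 5005 < 16384? YES
  n = 16: C(16, 6) = 8008; 8008 < 16384? YES
  n = 17: C(17, 6) = 12376; 12376 < 16384? YES
  n = 18: C(18, 6) = 18564; 18564 < 16384? NO
  n = 19: C(19, 6) = 27132; 27132 < 16384? NO
The largest n with C(n, 6) < 16384 is n = 17 (where E[X] = 1547/2048 ≈ 0.7553711). Hence R(6, 6) > 17, i.e. R(6, 6) ≥ 18.

Largest n = 17; hence R(6, 6) > 17.


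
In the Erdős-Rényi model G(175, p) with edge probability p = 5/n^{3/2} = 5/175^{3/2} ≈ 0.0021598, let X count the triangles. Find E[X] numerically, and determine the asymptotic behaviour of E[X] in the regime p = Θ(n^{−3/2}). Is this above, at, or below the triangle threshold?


Number of potential triangles: C(175, 3) = 877975.
Each occurs with probability p³ ≈ (0.0021598)³ ≈ 1.0074855e-08.
By linearity: E[X] = C(175, 3)·p³ ≈ 877975 · 1.0074855e-08 ≈ 0.00885.
Since α = 3/2 > 1, p = c/n^{3/2} = o(1/n) is below the triangle threshold p ~ 1/n. Asymptotically E[X] ~ (c³/6)·n^{3(1−α)} = (5³/6)·n^{-1.5} → 0, so by Markov's inequality G has no triangles w.h.p.

E[X] ≈ 0.00885; in regime p = Θ(1/n^{3/2}) E[X] tends to 0 (below the triangle threshold p ~ 1/n).


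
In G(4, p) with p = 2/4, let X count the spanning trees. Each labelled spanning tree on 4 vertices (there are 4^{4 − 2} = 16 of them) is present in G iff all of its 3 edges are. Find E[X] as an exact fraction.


K_4 has 4^{4 − 2} = 16 labelled spanning trees.
For each such spanning tree H, let X_H = 1 if all 3 edges of H are present in G. Then P[X_H = 1] = p^{3} = (1/2)^{3} = 1/8.
By linearity of expectation: E[X] = Σ_H E[X_H] = 16 · p^{3} = 16 · 1/8 = 2.
Numerically: E[X] ≈ 2.

E[X] = 16 · (1/2)^{3} = 2 ≈ 2.


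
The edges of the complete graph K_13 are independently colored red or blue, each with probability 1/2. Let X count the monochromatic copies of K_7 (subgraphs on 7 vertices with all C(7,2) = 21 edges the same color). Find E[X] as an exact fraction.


Let X = Σ_S X_S over the C(13, 7) = 1716 subsets S of size 7, where X_S = 1 if the K_7 on S is monochromatic.
For a fixed S, the K_7 on S has C(7, 2) = 21 edges. P[all 21 edges red] = (1/2)^21, and likewise for blue, so P[monochromatic] = 2·(1/2)^21 = 2^{1 − 21} = 1/1048576.
Summing: E[X] = C(13, 7) · 2^{1 − 21} = 1716 · 1/1048576 = 429/262144.
Numerically: E[X] ≈ 0.0016.

E[X] = C(13,7)·2^(1−C(7,2)) = 429/262144 ≈ 0.0016.


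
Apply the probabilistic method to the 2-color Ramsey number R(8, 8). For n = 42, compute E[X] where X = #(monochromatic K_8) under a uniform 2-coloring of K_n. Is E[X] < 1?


E[X] = C(42, 8) · 2^{1 − 28} = 118030185 · 2^{−27} = 118030185/134217728.
As a reduced fraction: E[X] = 118030185/134217728 ≈ 0.8793934.
Is E[X] < 1? YES.
Since E[X] < 1, there exists a 2-coloring of K_{42} with no monochromatic K_8; hence R(8, 8) > 42.

E[X] = 118030185/134217728 ≈ 0.8793934; E[X] < 1, so R(8, 8) > 42.


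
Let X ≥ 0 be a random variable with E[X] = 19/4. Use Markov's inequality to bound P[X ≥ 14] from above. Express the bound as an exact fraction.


μ = E[X] = 19/4, a = 14.
Markov: P[X ≥ 14] ≤ μ/a = (19/4)/14 = 19/56.
Numerically: ≈ 0.339286.
(Since a = 14 > μ = 4.750000, the bound 19/56 is < 1 and informative.)

P[X ≥ 14] ≤ 19/56 ≈ 0.339286.


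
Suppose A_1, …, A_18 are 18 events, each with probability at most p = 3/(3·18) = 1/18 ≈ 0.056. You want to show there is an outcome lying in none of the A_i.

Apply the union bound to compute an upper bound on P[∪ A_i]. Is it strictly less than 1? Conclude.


Union bound: P[∪_{i=1}^{18} A_i] ≤ Σ_i P[A_i] ≤ 18·p = 18·(1/18) = 1.
Numerically: 1 ≈ 1.000.
Is 1 < 1? NO.
Since the bound 1 is ≥ 1, the union bound is uninformative here; it does NOT by itself certify existence.

18·p = 1 ≈ 1.000; existence NOT certified by the union bound.


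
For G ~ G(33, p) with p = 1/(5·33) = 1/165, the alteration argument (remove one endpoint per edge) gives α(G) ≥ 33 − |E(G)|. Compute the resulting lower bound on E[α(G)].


E[|E(G)|] = C(33, 2)·p = 528 · (1/165) = 16/5.
E[α(G)] ≥ n − E[|E(G)|] = 33 − 16/5 = 149/5.
Numerically: ≈ 29.800.
(This is only a lower bound; the true E[α(G)] may be larger.)

E[α(G)] ≥ 149/5 ≈ 29.800.


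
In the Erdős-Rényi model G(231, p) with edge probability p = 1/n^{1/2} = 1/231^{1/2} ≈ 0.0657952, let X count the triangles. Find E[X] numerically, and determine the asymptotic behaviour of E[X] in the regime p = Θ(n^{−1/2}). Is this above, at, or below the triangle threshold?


Number of potential triangles: C(231, 3) = 2027795.
Each occurs with probability p³ ≈ (0.0657952)³ ≈ 2.84827574e-04.
By linearity: E[X] = C(231, 3)·p³ ≈ 2027795 · 2.84827574e-04 ≈ 577.571930.
Since α = 1/2 < 1, p = c/n^{1/2} ≫ 1/n is above the triangle threshold p ~ 1/n. Asymptotically E[X] ~ (c³/6)·n^{3(1−α)} = (1³/6)·n^{1.5} → ∞; triangles are abundant w.h.p.

E[X] ≈ 577.571930; in regime p = Θ(1/n^{1/2}) E[X] diverges (above the triangle threshold p ~ 1/n).


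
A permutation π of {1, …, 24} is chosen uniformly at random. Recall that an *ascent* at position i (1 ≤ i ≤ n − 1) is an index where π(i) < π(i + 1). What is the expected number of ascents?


Write X = Σ X_I over i = 1, …, 23, with X_I the indicator of one ascent.
There are 23 indicators.
For each fixed i, the pair (π(i), π(i+1)) is a uniformly random ordered pair of distinct values from {1, …, 24}; by symmetry P[π(i) < π(i+1)] = 1/2.
By linearity: E[X] = 23 · (1/2) = (24 − 1) · (1/2) = 23/2 ≈ 11.5000.

E[X] = 23/2 = 11.5000.


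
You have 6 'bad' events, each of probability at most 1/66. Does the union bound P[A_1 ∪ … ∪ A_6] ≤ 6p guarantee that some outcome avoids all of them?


Union bound: P[∪_{i=1}^{6} A_i] ≤ Σ_i P[A_i] ≤ 6·p = 6·(1/66) = 1/11.
Numerically: 1/11 ≈ 0.09091.
Is 1/11 < 1? YES.
Since P[∪ A_i] ≤ 1/11 < 1, the complement has P[∩ A_i^c] ≥ 1 − 1/11 = 10/11 > 0, so some outcome avoids every A_i.

6·p = 1/11 ≈ 0.09091; existence CERTIFIED by the union bound.


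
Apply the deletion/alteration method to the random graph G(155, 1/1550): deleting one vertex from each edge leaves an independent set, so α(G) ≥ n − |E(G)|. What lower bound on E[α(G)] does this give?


E[|E(G)|] = C(155, 2)·p = 11935 · (1/1550) = 77/10.
E[α(G)] ≥ n − E[|E(G)|] = 155 − 77/10 = 1473/10.
Numerically: ≈ 147.300000.
(This is only a lower bound; the true E[α(G)] may be larger.)

E[α(G)] ≥ 1473/10 ≈ 147.300000.


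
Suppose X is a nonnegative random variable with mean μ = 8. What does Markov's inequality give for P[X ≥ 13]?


μ = E[X] = 8, a = 13.
Markov: P[X ≥ 13] ≤ μ/a = (8)/13 = 8/13.
Numerically: ≈ 0.615385.
(Since a = 13 > μ = 8.000000, the bound 8/13 is < 1 and informative.)

P[X ≥ 13] ≤ 8/13 ≈ 0.615385.


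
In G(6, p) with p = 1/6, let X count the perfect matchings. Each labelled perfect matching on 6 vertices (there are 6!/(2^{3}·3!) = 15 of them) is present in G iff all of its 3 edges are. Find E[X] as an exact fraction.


K_6 has 6!/(2^{3}·3!) = 15 labelled perfect matchings.
For each such perfect matching H, let X_H = 1 if all 3 edges of H are present in G. Then P[X_H = 1] = p^{3} = (1/6)^{3} = 1/216.
Summing the indicators: E[X] = Σ_H E[X_H] = 15 · p^{3} = 15 · 1/216 = 5/72.
Numerically: E[X] ≈ 0.069444.

E[X] = 15 · (1/6)^{3} = 5/72 ≈ 0.069444.


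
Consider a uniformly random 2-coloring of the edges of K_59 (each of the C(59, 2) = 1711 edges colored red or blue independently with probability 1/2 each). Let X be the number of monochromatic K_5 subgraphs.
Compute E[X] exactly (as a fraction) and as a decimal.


Let X = Σ_S X_S over the C(59, 5) = 5006386 subsets S of size 5, where X_S = 1 if the K_5 on S is monochromatic.
For a fixed S, the K_5 on S has C(5, 2) = 10 edges. P[all 10 edges red] = (1/2)^10, and likewise for blue, so P[monochromatic] = 2·(1/2)^10 = 2^{1 − 10} = 1/512.
By linearity of expectation: E[X] = C(59, 5) · 2^{1 − 10} = 5006386 · 1/512 = 2503193/256.
Numerically: E[X] ≈ 9778.098.

E[X] = C(59,5)·2^(1−C(5,2)) = 2503193/256 ≈ 9778.098.


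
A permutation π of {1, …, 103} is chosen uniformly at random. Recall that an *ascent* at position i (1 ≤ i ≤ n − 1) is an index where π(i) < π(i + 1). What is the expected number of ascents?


Write X = Σ X_I over i = 1, …, 102, with X_I the indicator of one ascent.
There are 102 indicators.
For each fixed i, the pair (π(i), π(i+1)) is a uniformly random ordered pair of distinct values from {1, …, 103}; by symmetry P[π(i) < π(i+1)] = 1/2.
By linearity: E[X] = 102 · (1/2) = (103 − 1) · (1/2) = 51 ≈ 51.000000.

E[X] = 51 = 51.000000.


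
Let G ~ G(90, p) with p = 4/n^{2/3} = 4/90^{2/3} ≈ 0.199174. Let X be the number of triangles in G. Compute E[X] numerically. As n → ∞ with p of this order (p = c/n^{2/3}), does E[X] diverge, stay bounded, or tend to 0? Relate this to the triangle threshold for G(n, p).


Number of potential triangles: C(90, 3) = 117480.
Each occurs with probability p³ ≈ (0.199174)³ ≈ 7.90123457e-03.
By linearity: E[X] = C(90, 3)·p³ ≈ 117480 · 7.90123457e-03 ≈ 928.237037.
Since α = 2/3 < 1, p = c/n^{2/3} ≫ 1/n is above the triangle threshold p ~ 1/n. Asymptotically E[X] ~ (c³/6)·n^{3(1−α)} = (4³/6)·n^{1} → ∞; triangles are abundant w.h.p.

E[X] ≈ 928.237037; in regime p = Θ(1/n^{2/3}) E[X] diverges (above the triangle threshold p ~ 1/n).


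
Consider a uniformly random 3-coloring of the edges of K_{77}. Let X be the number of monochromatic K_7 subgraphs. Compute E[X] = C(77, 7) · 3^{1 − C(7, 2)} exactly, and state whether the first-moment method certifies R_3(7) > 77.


E[X] = C(77, 7) · 3^{1 − 21} = 2404808340 · 3^{−20} = 2404808340/3486784401.
As a reduced fraction: E[X] = 801602780/1162261467 ≈ 0.690.
Is E[X] < 1? YES.
Since E[X] < 1, there exists a 3-coloring of K_{77} with no monochromatic K_7; hence R_3(7) > 77.

E[X] = 801602780/1162261467 ≈ 0.690; E[X] < 1, so R_3(7) > 77.


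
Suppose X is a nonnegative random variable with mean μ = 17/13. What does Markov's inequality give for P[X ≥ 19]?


μ = E[X] = 17/13, a = 19.
Markov: P[X ≥ 19] ≤ μ/a = (17/13)/19 = 17/247.
Numerically: ≈ 0.06883.
(Since a = 19 > μ = 1.30769, the bound 17/247 is < 1 and informative.)

P[X ≥ 19] ≤ 17/247 ≈ 0.06883.


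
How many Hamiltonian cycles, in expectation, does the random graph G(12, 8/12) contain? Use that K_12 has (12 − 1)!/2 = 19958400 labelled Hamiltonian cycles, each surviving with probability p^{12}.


K_12 has (12 − 1)!/2 = 19958400 labelled Hamiltonian cycles.
For each such Hamiltonian cycle H, let X_H = 1 if all 12 edges of H are present in G. Then P[X_H = 1] = p^{12} = (2/3)^{12} = 4096/531441.
Summing the indicators: E[X] = Σ_H E[X_H] = 19958400 · p^{12} = 19958400 · 4096/531441 = 1009254400/6561.
Numerically: E[X] ≈ 1.5383e+05.

E[X] = 19958400 · (2/3)^{12} = 1009254400/6561 ≈ 1.5383e+05.


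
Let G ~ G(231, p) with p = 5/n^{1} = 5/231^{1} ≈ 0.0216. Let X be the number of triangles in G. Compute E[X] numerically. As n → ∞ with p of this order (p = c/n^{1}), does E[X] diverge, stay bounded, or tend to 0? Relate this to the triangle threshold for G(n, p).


Number of potential triangles: C(231, 3) = 2027795.
Each occurs with probability p³ ≈ (0.0216)³ ≈ 1.01408e-05.
By linearity: E[X] = C(231, 3)·p³ ≈ 2027795 · 1.01408e-05 ≈ 20.564.
Here α = 1, so p = 5/n is exactly at the triangle threshold p ~ 1/n. Asymptotically E[X] → c³/6 = 5³/6 = 125/6 ≈ 20.833, a bounded constant. In this regime the triangle count is asymptotically Poisson(c³/6).

E[X] ≈ 20.564; in regime p = Θ(1/n^{1}) E[X] stays bounded (at the triangle threshold p ~ 1/n).


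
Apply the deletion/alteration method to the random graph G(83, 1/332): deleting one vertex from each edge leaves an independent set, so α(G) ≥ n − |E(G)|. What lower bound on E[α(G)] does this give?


E[|E(G)|] = C(83, 2)·p = 3403 · (1/332) = 41/4.
E[α(G)] ≥ n − E[|E(G)|] = 83 − 41/4 = 291/4.
Numerically: ≈ 72.750.
(This is only a lower bound; the true E[α(G)] may be larger.)

E[α(G)] ≥ 291/4 ≈ 72.750.


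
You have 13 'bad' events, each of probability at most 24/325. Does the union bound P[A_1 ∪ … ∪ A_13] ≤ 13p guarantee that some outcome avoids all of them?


Union bound: P[∪_{i=1}^{13} A_i] ≤ Σ_i P[A_i] ≤ 13·p = 13·(24/325) = 24/25.
Numerically: 24/25 ≈ 0.9600.
Is 24/25 < 1? YES.
Since P[∪ A_i] ≤ 24/25 < 1, the complement has P[∩ A_i^c] ≥ 1 − 24/25 = 1/25 > 0, so some outcome avoids every A_i.

13·p = 24/25 ≈ 0.9600; existence CERTIFIED by the union bound.


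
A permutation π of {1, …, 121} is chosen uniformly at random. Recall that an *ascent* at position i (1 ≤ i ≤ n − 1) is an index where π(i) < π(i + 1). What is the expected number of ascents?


Write X = Σ X_I over i = 1, …, 120, with X_I the indicator of one ascent.
There are 120 indicators.
For each fixed i, the pair (π(i), π(i+1)) is a uniformly random ordered pair of distinct values from {1, …, 121}; by symmetry P[π(i) < π(i+1)] = 1/2.
By linearity: E[X] = 120 · (1/2) = (121 − 1) · (1/2) = 60 ≈ 60.000000.

E[X] = 60 = 60.000000.


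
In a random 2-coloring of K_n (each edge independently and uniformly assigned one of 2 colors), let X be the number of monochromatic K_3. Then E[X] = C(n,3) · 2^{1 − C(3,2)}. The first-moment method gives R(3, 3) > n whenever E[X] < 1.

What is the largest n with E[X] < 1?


We need C(n, 3) · 2^{1 − 3} < 1, i.e. C(n, 3) < 2^{3 − 1} = 4.
Check values of n near the boundary:
  n = 3: C(3, 3) = 1; 1 < 4? YES
  n = 4: C(4, 3) = 4; 4 < 4? NO
The largest n with C(n, 3) < 4 is n = 3 (where E[X] = 1/4 ≈ 0.25000). Hence R(3, 3) > 3, i.e. R(3, 3) ≥ 4.

Largest n = 3; hence R(3, 3) > 3.


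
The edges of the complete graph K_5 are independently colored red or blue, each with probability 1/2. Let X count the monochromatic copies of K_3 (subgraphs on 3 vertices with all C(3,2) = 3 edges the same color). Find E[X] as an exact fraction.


Let X = Σ_S X_S over the C(5, 3) = 10 subsets S of size 3, where X_S = 1 if the K_3 on S is monochromatic.
For a fixed S, the K_3 on S has C(3, 2) = 3 edges. P[all 3 edges red] = (1/2)^3, and likewise for blue, so P[monochromatic] = 2·(1/2)^3 = 2^{1 − 3} = 1/4.
Summing: E[X] = C(5, 3) · 2^{1 − 3} = 10 · 1/4 = 5/2.
Numerically: E[X] ≈ 2.5000.

E[X] = C(5,3)·2^(1−C(3,2)) = 5/2 ≈ 2.5000.


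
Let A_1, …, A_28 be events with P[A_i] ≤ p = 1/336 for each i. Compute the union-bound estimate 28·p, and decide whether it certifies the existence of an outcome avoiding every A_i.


Union bound: P[∪_{i=1}^{28} A_i] ≤ Σ_i P[A_i] ≤ 28·p = 28·(1/336) = 1/12.
Numerically: 1/12 ≈ 0.0833.
Is 1/12 < 1? YES.
Since P[∪ A_i] ≤ 1/12 < 1, the complement has P[∩ A_i^c] ≥ 1 − 1/12 = 11/12 > 0, so some outcome avoids every A_i.

28·p = 1/12 ≈ 0.0833; existence CERTIFIED by the union bound.


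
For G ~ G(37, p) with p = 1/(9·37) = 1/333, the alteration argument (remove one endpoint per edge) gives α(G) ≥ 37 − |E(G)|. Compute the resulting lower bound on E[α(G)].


E[|E(G)|] = C(37, 2)·p = 666 · (1/333) = 2.
E[α(G)] ≥ n − E[|E(G)|] = 37 − 2 = 35.
Numerically: ≈ 35.000.
(This is only a lower bound; the true E[α(G)] may be larger.)

E[α(G)] ≥ 35 ≈ 35.000.


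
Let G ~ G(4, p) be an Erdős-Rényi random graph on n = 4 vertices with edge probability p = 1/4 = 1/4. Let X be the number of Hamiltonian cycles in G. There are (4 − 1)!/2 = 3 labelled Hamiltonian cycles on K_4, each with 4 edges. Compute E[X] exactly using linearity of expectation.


K_4 has (4 − 1)!/2 = 3 labelled Hamiltonian cycles.
For each such Hamiltonian cycle H, let X_H = 1 if all 4 edges of H are present in G. Then P[X_H = 1] = p^{4} = (1/4)^{4} = 1/256.
By linearity of expectation: E[X] = Σ_H E[X_H] = 3 · p^{4} = 3 · 1/256 = 3/256.
Numerically: E[X] ≈ 0.0117.

E[X] = 3 · (1/4)^{4} = 3/256 ≈ 0.0117.


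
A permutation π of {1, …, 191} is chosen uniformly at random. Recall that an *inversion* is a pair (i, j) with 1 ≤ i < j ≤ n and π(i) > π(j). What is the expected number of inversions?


Write X = Σ X_I over the C(191, 2) = 18145 pairs i < j, with X_I the indicator of one inversion.
There are 18145 indicators.
For each fixed pair i < j, the values π(i) and π(j) are two distinct elements of {1, …, 191} in uniformly random order; by symmetry P[π(i) > π(j)] = 1/2.
By linearity: E[X] = 18145 · (1/2) = C(191, 2) · (1/2) = 18145/2 = 18145/2 ≈ 9072.50000.

E[X] = 18145/2 = 9072.50000.


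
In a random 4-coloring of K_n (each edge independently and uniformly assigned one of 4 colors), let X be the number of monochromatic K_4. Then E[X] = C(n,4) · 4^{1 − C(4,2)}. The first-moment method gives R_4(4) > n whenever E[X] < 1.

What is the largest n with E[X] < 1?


We need C(n, 4) · 4^{1 − 6} < 1, i.e. C(n, 4) < 4^{6 − 1} = 1024.
Check values of n near the boundary:
  n = 8: C(8, 4) = 70; 70 < 1024? YES
  n = 9: C(9, 4) = 126; 126 < 1024? YES
  n = 10: C(10, 4) = 210; 210 < 1024? YES
  n = 11: C(11, 4) = 330; 330 < 1024? YES
  n = 12: C(12, 4) = 495; 495 < 1024? YES
  n = 13: C(13, 4) = 715; 715 < 1024? YES
  n = 14: C(14, 4) = 1001; 1001 < 1024? YES
  n = 15: C(15, 4) = 1365; 1365 < 1024? NO
  n = 16: C(16, 4) = 1820; 1820 < 1024? NO
  n = 17: C(17, 4) = 2380; 2380 < 1024? NO
The largest n with C(n, 4) < 1024 is n = 14 (where E[X] = 1001/1024 ≈ 0.978). Hence R_4(4) > 14, i.e. R_4(4) ≥ 15.

Largest n = 14; hence R_4(4) > 14.


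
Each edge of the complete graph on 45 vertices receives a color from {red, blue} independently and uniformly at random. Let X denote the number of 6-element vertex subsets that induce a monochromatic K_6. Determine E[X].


Let X = Σ_S X_S over the C(45, 6) = 8145060 subsets S of size 6, where X_S = 1 if the K_6 on S is monochromatic.
For a fixed S, the K_6 on S has C(6, 2) = 15 edges. P[all 15 edges red] = (1/2)^15, and likewise for blue, so P[monochromatic] = 2·(1/2)^15 = 2^{1 − 15} = 1/16384.
Summing: E[X] = C(45, 6) · 2^{1 − 15} = 8145060 · 1/16384 = 2036265/4096.
Numerically: E[X] ≈ 497.1350.

E[X] = C(45,6)·2^(1−C(6,2)) = 2036265/4096 ≈ 497.1350.


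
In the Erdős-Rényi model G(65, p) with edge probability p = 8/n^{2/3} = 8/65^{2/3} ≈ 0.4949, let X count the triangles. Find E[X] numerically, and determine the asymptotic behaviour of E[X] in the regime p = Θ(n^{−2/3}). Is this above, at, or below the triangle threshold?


Number of potential triangles: C(65, 3) = 43680.
Each occurs with probability p³ ≈ (0.4949)³ ≈ 1.211834e-01.
By linearity: E[X] = C(65, 3)·p³ ≈ 43680 · 1.211834e-01 ≈ 5293.2923.
Since α = 2/3 < 1, p = c/n^{2/3} ≫ 1/n is above the triangle threshold p ~ 1/n. Asymptotically E[X] ~ (c³/6)·n^{3(1−α)} = (8³/6)·n^{1} → ∞; triangles are abundant w.h.p.

E[X] ≈ 5293.2923; in regime p = Θ(1/n^{2/3}) E[X] diverges (above the triangle threshold p ~ 1/n).


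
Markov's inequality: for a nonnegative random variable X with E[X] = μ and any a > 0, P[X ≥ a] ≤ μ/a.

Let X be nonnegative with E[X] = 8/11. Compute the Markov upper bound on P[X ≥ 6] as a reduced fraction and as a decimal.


μ = E[X] = 8/11, a = 6.
Markov: P[X ≥ 6] ≤ μ/a = (8/11)/6 = 4/33.
Numerically: ≈ 0.121212.
(Since a = 6 > μ = 0.727273, the bound 4/33 is < 1 and informative.)

P[X ≥ 6] ≤ 4/33 ≈ 0.121212.


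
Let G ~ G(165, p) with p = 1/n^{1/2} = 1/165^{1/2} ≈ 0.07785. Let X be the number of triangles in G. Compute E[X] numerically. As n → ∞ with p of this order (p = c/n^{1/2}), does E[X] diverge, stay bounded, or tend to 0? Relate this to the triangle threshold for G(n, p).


Number of potential triangles: C(165, 3) = 735130.
Each occurs with probability p³ ≈ (0.07785)³ ≈ 4.718175e-04.
By linearity: E[X] = C(165, 3)·p³ ≈ 735130 · 4.718175e-04 ≈ 346.8472.
Since α = 1/2 < 1, p = c/n^{1/2} ≫ 1/n is above the triangle threshold p ~ 1/n. Asymptotically E[X] ~ (c³/6)·n^{3(1−α)} = (1³/6)·n^{1.5} → ∞; triangles are abundant w.h.p.

E[X] ≈ 346.8472; in regime p = Θ(1/n^{1/2}) E[X] diverges (above the triangle threshold p ~ 1/n).


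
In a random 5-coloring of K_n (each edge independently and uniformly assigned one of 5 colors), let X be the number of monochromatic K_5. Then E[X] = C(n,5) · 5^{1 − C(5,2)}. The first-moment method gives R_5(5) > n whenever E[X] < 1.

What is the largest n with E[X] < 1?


We need C(n, 5) · 5^{1 − 10} < 1, i.e. C(n, 5) < 5^{10 − 1} = 1953125.
Check values of n near the boundary:
  n = 45: C(45, 5) = 1221759; 1221759 < 1953125? YES
  n = 46: C(46, 5) = 1370754; 1370754 < 1953125? YES
  n = 47: C(47, 5) = 1533939; 1533939 < 1953125? YES
  n = 48: C(48, 5) = 1712304; 1712304 < 1953125? YES
  n = 49: C(49, 5) = 1906884; 1906884 < 1953125? YES
  n = 50: C(50, 5) = 2118760; 2118760 < 1953125? NO
  n = 51: C(51, 5) = 2349060; 2349060 < 1953125? NO
  n = 52: C(52, 5) = 2598960; 2598960 < 1953125? NO
The largest n with C(n, 5) < 1953125 is n = 49 (where E[X] = 1906884/1953125 ≈ 0.976325). Hence R_5(5) > 49, i.e. R_5(5) ≥ 50.

Largest n = 49; hence R_5(5) > 49.


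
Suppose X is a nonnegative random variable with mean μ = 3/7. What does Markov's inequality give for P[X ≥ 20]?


μ = E[X] = 3/7, a = 20.
Markov: P[X ≥ 20] ≤ μ/a = (3/7)/20 = 3/140.
Numerically: ≈ 0.02143.
(Since a = 20 > μ = 0.42857, the bound 3/140 is < 1 and informative.)

P[X ≥ 20] ≤ 3/140 ≈ 0.02143.


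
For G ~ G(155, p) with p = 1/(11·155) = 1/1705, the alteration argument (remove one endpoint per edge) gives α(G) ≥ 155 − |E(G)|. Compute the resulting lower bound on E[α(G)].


E[|E(G)|] = C(155, 2)·p = 11935 · (1/1705) = 7.
E[α(G)] ≥ n − E[|E(G)|] = 155 − 7 = 148.
Numerically: ≈ 148.0000.
(This is only a lower bound; the true E[α(G)] may be larger.)

E[α(G)] ≥ 148 ≈ 148.0000.


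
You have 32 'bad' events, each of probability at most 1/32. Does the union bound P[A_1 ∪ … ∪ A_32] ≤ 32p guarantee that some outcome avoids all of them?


Union bound: P[∪_{i=1}^{32} A_i] ≤ Σ_i P[A_i] ≤ 32·p = 32·(1/32) = 1.
Numerically: 1 ≈ 1.000.
Is 1 < 1? NO.
Since the bound 1 is ≥ 1, the union bound is uninformative here; it does NOT by itself certify existence.

32·p = 1 ≈ 1.000; existence NOT certified by the union bound.


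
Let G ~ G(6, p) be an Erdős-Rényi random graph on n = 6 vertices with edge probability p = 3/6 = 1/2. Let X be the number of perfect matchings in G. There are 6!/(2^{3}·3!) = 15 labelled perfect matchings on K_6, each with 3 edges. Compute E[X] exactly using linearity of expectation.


K_6 has 6!/(2^{3}·3!) = 15 labelled perfect matchings.
For each such perfect matching H, let X_H = 1 if all 3 edges of H are present in G. Then P[X_H = 1] = p^{3} = (1/2)^{3} = 1/8.
By linearity of expectation: E[X] = Σ_H E[X_H] = 15 · p^{3} = 15 · 1/8 = 15/8.
Numerically: E[X] ≈ 1.875.

E[X] = 15 · (1/2)^{3} = 15/8 ≈ 1.875.


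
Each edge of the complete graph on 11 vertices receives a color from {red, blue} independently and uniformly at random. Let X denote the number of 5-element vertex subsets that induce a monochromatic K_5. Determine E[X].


Let X = Σ_S X_S over the C(11, 5) = 462 subsets S of size 5, where X_S = 1 if the K_5 on S is monochromatic.
For a fixed S, the K_5 on S has C(5, 2) = 10 edges. P[all 10 edges red] = (1/2)^10, and likewise for blue, so P[monochromatic] = 2·(1/2)^10 = 2^{1 − 10} = 1/512.
By linearity: E[X] = C(11, 5) · 2^{1 − 10} = 462 · 1/512 = 231/256.
Numerically: E[X] ≈ 0.9023.

E[X] = C(11,5)·2^(1−C(5,2)) = 231/256 ≈ 0.9023.


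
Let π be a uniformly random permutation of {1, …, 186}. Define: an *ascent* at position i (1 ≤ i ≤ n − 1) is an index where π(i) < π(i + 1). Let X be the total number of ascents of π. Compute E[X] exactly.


Write X = Σ X_I over i = 1, …, 185, with X_I the indicator of one ascent.
There are 185 indicators.
For each fixed i, the pair (π(i), π(i+1)) is a uniformly random ordered pair of distinct values from {1, …, 186}; by symmetry P[π(i) < π(i+1)] = 1/2.
By linearity: E[X] = 185 · (1/2) = (186 − 1) · (1/2) = 185/2 ≈ 92.500000.

E[X] = 185/2 = 92.500000.


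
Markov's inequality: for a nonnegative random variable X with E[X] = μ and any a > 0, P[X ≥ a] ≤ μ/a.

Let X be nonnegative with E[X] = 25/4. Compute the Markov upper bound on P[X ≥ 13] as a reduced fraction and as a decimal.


μ = E[X] = 25/4, a = 13.
Markov: P[X ≥ 13] ≤ μ/a = (25/4)/13 = 25/52.
Numerically: ≈ 0.481.
(Since a = 13 > μ = 6.250, the bound 25/52 is < 1 and informative.)

P[X ≥ 13] ≤ 25/52 ≈ 0.481.


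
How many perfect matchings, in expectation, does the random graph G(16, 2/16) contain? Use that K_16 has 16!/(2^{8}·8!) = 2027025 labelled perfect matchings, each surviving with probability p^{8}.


K_16 has 16!/(2^{8}·8!) = 2027025 labelled perfect matchings.
For each such perfect matching H, let X_H = 1 if all 8 edges of H are present in G. Then P[X_H = 1] = p^{8} = (1/8)^{8} = 1/16777216.
Summing the indicators: E[X] = Σ_H E[X_H] = 2027025 · p^{8} = 2027025 · 1/16777216 = 2027025/16777216.
Numerically: E[X] ≈ 0.1208.

E[X] = 2027025 · (1/8)^{8} = 2027025/16777216 ≈ 0.1208.


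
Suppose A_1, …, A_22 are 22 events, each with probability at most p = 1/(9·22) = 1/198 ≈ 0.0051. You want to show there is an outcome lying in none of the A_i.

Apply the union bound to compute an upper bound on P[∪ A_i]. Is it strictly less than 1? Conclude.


Union bound: P[∪_{i=1}^{22} A_i] ≤ Σ_i P[A_i] ≤ 22·p = 22·(1/198) = 1/9.
Numerically: 1/9 ≈ 0.1111.
Is 1/9 < 1? YES.
Since P[∪ A_i] ≤ 1/9 < 1, the complement has P[∩ A_i^c] ≥ 1 − 1/9 = 8/9 > 0, so some outcome avoids every A_i.

22·p = 1/9 ≈ 0.1111; existence CERTIFIED by the union bound.


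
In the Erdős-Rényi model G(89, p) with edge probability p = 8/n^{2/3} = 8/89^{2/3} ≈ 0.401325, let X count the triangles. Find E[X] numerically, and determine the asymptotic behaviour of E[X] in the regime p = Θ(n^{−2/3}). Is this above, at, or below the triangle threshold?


Number of potential triangles: C(89, 3) = 113564.
Each occurs with probability p³ ≈ (0.401325)³ ≈ 6.46383032e-02.
By linearity: E[X] = C(89, 3)·p³ ≈ 113564 · 6.46383032e-02 ≈ 7340.584270.
Since α = 2/3 < 1, p = c/n^{2/3} ≫ 1/n is above the triangle threshold p ~ 1/n. Asymptotically E[X] ~ (c³/6)·n^{3(1−α)} = (8³/6)·n^{1} → ∞; triangles are abundant w.h.p.

E[X] ≈ 7340.584270; in regime p = Θ(1/n^{2/3}) E[X] diverges (above the triangle threshold p ~ 1/n).


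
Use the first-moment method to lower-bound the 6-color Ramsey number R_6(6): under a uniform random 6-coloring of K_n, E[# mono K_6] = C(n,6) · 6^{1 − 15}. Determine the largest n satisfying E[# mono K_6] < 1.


We need C(n, 6) · 6^{1 − 15} < 1, i.e. C(n, 6) < 6^{15 − 1} = 78364164096.
Check values of n near the boundary:
  n = 197: C(197, 6) = 75176946208; 75176946208 < 78364164096? YES
  n = 198: C(198, 6) = 77526225777; 77526225777 < 78364164096? YES
  n = 199: C(199, 6) = 79936367511; 79936367511 < 78364164096? NO
  n = 200: C(200, 6) = 82408626300; 82408626300 < 78364164096? NO
The largest n with C(n, 6) < 78364164096 is n = 198 (where E[X] = 25842075259/26121388032 ≈ 0.989). Hence R_6(6) > 198, i.e. R_6(6) ≥ 199.

Largest n = 198; hence R_6(6) > 198.


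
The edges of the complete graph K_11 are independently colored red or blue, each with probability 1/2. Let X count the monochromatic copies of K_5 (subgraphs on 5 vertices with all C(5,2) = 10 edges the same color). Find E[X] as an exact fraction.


Let X = Σ_S X_S over the C(11, 5) = 462 subsets S of size 5, where X_S = 1 if the K_5 on S is monochromatic.
For a fixed S, the K_5 on S has C(5, 2) = 10 edges. P[all 10 edges red] = (1/2)^10, and likewise for blue, so P[monochromatic] = 2·(1/2)^10 = 2^{1 − 10} = 1/512.
Summing: E[X] = C(11, 5) · 2^{1 − 10} = 462 · 1/512 = 231/256.
Numerically: E[X] ≈ 0.902.

E[X] = C(11,5)·2^(1−C(5,2)) = 231/256 ≈ 0.902.


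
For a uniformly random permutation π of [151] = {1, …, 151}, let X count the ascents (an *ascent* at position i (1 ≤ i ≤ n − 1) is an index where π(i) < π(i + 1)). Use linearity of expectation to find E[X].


Write X = Σ X_I over i = 1, …, 150, with X_I the indicator of one ascent.
There are 150 indicators.
For each fixed i, the pair (π(i), π(i+1)) is a uniformly random ordered pair of distinct values from {1, …, 151}; by symmetry P[π(i) < π(i+1)] = 1/2.
By linearity: E[X] = 150 · (1/2) = (151 − 1) · (1/2) = 75 ≈ 75.0000.

E[X] = 75 = 75.0000.


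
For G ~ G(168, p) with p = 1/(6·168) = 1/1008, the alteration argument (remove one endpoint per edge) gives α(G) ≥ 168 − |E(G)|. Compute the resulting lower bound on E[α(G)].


E[|E(G)|] = C(168, 2)·p = 14028 · (1/1008) = 167/12.
E[α(G)] ≥ n − E[|E(G)|] = 168 − 167/12 = 1849/12.
Numerically: ≈ 154.083.
(This is only a lower bound; the true E[α(G)] may be larger.)

E[α(G)] ≥ 1849/12 ≈ 154.083.


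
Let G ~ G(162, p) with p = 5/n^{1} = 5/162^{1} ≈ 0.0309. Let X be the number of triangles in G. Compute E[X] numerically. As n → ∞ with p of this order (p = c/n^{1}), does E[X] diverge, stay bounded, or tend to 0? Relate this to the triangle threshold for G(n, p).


Number of potential triangles: C(162, 3) = 695520.
Each occurs with probability p³ ≈ (0.0309)³ ≈ 2.94012e-05.
By linearity: E[X] = C(162, 3)·p³ ≈ 695520 · 2.94012e-05 ≈ 20.449.
Here α = 1, so p = 5/n is exactly at the triangle threshold p ~ 1/n. Asymptotically E[X] → c³/6 = 5³/6 = 125/6 ≈ 20.833, a bounded constant. In this regime the triangle count is asymptotically Poisson(c³/6).

E[X] ≈ 20.449; in regime p = Θ(1/n^{1}) E[X] stays bounded (at the triangle threshold p ~ 1/n).


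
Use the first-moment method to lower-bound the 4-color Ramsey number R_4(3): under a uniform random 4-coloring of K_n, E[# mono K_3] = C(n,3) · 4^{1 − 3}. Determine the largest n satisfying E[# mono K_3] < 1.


We need C(n, 3) · 4^{1 − 3} < 1, i.e. C(n, 3) < 4^{3 − 1} = 16.
Check values of n near the boundary:
  n = 3: C(3, 3) = 1; 1 < 16? YES
  n = 4: C(4, 3) = 4; 4 < 16? YES
  n = 5: C(5, 3) = 10; 10 < 16? YES
  n = 6: C(6, 3) = 20; 20 < 16? NO
The largest n with C(n, 3) < 16 is n = 5 (where E[X] = 5/8 ≈ 0.625000). Hence R_4(3) > 5, i.e. R_4(3) ≥ 6.

Largest n = 5; hence R_4(3) > 5.


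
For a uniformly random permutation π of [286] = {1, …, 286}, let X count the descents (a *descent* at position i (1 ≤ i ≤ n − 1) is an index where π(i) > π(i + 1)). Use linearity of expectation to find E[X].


Write X = Σ X_I over i = 1, …, 285, with X_I the indicator of one descent.
There are 285 indicators.
For each fixed i, the pair (π(i), π(i+1)) is a uniformly random ordered pair of distinct values from {1, …, 286}; by symmetry P[π(i) > π(i+1)] = 1/2.
By linearity: E[X] = 285 · (1/2) = (286 − 1) · (1/2) = 285/2 ≈ 142.50000.

E[X] = 285/2 = 142.50000.


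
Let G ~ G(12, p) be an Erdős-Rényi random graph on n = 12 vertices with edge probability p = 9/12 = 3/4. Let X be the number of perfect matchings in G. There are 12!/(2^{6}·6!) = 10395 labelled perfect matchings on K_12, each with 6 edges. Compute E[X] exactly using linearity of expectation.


K_12 has 12!/(2^{6}·6!) = 10395 labelled perfect matchings.
For each such perfect matching H, let X_H = 1 if all 6 edges of H are present in G. Then P[X_H = 1] = p^{6} = (3/4)^{6} = 729/4096.
By linearity of expectation: E[X] = Σ_H E[X_H] = 10395 · p^{6} = 10395 · 729/4096 = 7577955/4096.
Numerically: E[X] ≈ 1850.1.

E[X] = 10395 · (3/4)^{6} = 7577955/4096 ≈ 1850.1.


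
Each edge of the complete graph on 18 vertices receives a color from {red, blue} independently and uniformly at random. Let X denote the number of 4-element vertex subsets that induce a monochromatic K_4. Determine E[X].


Let X = Σ_S X_S over the C(18, 4) = 3060 subsets S of size 4, where X_S = 1 if the K_4 on S is monochromatic.
For a fixed S, the K_4 on S has C(4, 2) = 6 edges. P[all 6 edges red] = (1/2)^6, and likewise for blue, so P[monochromatic] = 2·(1/2)^6 = 2^{1 − 6} = 1/32.
Summing: E[X] = C(18, 4) · 2^{1 − 6} = 3060 · 1/32 = 765/8.
Numerically: E[X] ≈ 95.6250.

E[X] = C(18,4)·2^(1−C(4,2)) = 765/8 ≈ 95.6250.


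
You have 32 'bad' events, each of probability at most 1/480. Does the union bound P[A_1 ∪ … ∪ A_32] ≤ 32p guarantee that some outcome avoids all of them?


Union bound: P[∪_{i=1}^{32} A_i] ≤ Σ_i P[A_i] ≤ 32·p = 32·(1/480) = 1/15.
Numerically: 1/15 ≈ 0.0666667.
Is 1/15 < 1? YES.
Since P[∪ A_i] ≤ 1/15 < 1, the complement has P[∩ A_i^c] ≥ 1 − 1/15 = 14/15 > 0, so some outcome avoids every A_i.

32·p = 1/15 ≈ 0.0666667; existence CERTIFIED by the union bound.


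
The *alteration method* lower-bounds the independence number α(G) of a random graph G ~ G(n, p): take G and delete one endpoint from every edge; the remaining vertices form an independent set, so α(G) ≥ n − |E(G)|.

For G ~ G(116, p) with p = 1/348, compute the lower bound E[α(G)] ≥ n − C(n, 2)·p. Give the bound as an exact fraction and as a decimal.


E[|E(G)|] = C(116, 2)·p = 6670 · (1/348) = 115/6.
E[α(G)] ≥ n − E[|E(G)|] = 116 − 115/6 = 581/6.
Numerically: ≈ 96.833333.
(This is only a lower bound; the true E[α(G)] may be larger.)

E[α(G)] ≥ 581/6 ≈ 96.833333.


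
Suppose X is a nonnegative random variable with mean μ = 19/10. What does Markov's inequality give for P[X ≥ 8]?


μ = E[X] = 19/10, a = 8.
Markov: P[X ≥ 8] ≤ μ/a = (19/10)/8 = 19/80.
Numerically: ≈ 0.2375.
(Since a = 8 > μ = 1.9000, the bound 19/80 is < 1 and informative.)

P[X ≥ 8] ≤ 19/80 ≈ 0.2375.


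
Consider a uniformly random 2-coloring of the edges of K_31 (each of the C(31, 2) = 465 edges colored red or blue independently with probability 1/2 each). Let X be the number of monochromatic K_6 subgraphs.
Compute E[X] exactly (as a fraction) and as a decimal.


Let X = Σ_S X_S over the C(31, 6) = 736281 subsets S of size 6, where X_S = 1 if the K_6 on S is monochromatic.
For a fixed S, the K_6 on S has C(6, 2) = 15 edges. P[all 15 edges red] = (1/2)^15, and likewise for blue, so P[monochromatic] = 2·(1/2)^15 = 2^{1 − 15} = 1/16384.
Summing: E[X] = C(31, 6) · 2^{1 − 15} = 736281 · 1/16384 = 736281/16384.
Numerically: E[X] ≈ 44.9390.

E[X] = C(31,6)·2^(1−C(6,2)) = 736281/16384 ≈ 44.9390.


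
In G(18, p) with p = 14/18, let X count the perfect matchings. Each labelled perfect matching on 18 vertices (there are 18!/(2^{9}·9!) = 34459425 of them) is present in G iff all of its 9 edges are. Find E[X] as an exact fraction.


K_18 has 18!/(2^{9}·9!) = 34459425 labelled perfect matchings.
For each such perfect matching H, let X_H = 1 if all 9 edges of H are present in G. Then P[X_H = 1] = p^{9} = (7/9)^{9} = 40353607/387420489.
By linearity: E[X] = Σ_H E[X_H] = 34459425 · p^{9} = 34459425 · 40353607/387420489 = 17167433257975/4782969.
Numerically: E[X] ≈ 3.5893e+06.

E[X] = 34459425 · (7/9)^{9} = 17167433257975/4782969 ≈ 3.5893e+06.


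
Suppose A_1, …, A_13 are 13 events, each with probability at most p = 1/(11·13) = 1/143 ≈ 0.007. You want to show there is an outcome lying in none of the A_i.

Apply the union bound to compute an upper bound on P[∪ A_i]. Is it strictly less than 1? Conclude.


Union bound: P[∪_{i=1}^{13} A_i] ≤ Σ_i P[A_i] ≤ 13·p = 13·(1/143) = 1/11.
Numerically: 1/11 ≈ 0.091.
Is 1/11 < 1? YES.
Since P[∪ A_i] ≤ 1/11 < 1, the complement has P[∩ A_i^c] ≥ 1 − 1/11 = 10/11 > 0, so some outcome avoids every A_i.

13·p = 1/11 ≈ 0.091; existence CERTIFIED by the union bound.
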